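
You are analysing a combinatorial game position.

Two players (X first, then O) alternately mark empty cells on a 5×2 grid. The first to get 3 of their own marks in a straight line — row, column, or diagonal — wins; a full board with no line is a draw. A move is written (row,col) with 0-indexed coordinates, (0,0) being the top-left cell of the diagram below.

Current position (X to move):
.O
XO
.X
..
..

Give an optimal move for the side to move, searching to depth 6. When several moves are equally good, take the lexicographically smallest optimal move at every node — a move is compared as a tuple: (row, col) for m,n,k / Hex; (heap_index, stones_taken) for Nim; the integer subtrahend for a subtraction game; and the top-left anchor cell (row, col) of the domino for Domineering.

X's best at [.O/XO/.X/../..]: (2,0)

[.O/XO/.X/../..] X move#1: (0,0):+0/XO/XO/.X/../.., (2,0):+1/.O/XO/XX/../..*, (3,0):+0/.O/XO/.X/X./.., (3,1):+1/.O/XO/.X/.X/.., (4,0):+0/.O/XO/.X/../X., (4,1):+1/.O/XO/.X/../.X
[.O/XO/XX/../..] O move#2: (0,0):-1/OO/XO/XX/../..*, (3,0):-1/.O/XO/XX/O./.., (3,1):-1/.O/XO/XX/.O/.., (4,0):-1/.O/XO/XX/../O., (4,1):-1/.O/XO/XX/../.O
[OO/XO/XX/../..] X move#3: (3,0):+1/OO/XO/XX/X./..*, (3,1):+1/OO/XO/XX/.X/.., (4,0):+0/OO/XO/XX/../X., (4,1):+1/OO/XO/XX/../.X
[OO/XO/XX/X./..] end (terminal -1, O#4); searched .O/XO/.X/../.. to 6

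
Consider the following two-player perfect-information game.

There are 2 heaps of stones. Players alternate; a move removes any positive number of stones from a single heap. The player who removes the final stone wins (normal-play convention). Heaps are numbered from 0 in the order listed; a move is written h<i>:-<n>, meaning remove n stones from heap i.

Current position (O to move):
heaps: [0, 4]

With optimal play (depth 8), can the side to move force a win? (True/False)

[(0,4)] O move#1: h1:-1:-1/(0,3), h1:-2:-1/(0,2), h1:-3:-1/(0,1), h1:-4:+1/(0,0)*
[(0,0)] end (terminal -1, X#2); searched (0,4) to 8

O winning at [(0,4)]: True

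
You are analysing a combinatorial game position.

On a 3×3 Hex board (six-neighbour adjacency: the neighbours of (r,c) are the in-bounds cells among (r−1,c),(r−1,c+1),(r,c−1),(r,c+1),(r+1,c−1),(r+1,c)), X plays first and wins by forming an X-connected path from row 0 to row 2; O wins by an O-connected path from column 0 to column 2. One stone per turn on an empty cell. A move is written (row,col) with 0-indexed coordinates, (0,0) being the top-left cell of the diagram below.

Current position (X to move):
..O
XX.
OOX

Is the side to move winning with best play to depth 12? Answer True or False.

X winning at [..O/XX./OOX]: True

ply 1, X at ..O/XX./OOX | (0,0)=-1→X.O/XX./OOX; (0,1)=-1→.XO/XX./OOX; (1,2)=+1→..O/XXX/OOX*
ply 2, O at ..O/XXX/OOX | (0,0)=-1→O.O/XXX/OOX*; (0,1)=-1→.OO/XXX/OOX
ply 3, X at O.O/XXX/OOX | (0,1)=+1→OXO/XXX/OOX*
ply 4: OXO/XXX/OOX is terminal -1 (O); from ..O/XX./OOX depth 12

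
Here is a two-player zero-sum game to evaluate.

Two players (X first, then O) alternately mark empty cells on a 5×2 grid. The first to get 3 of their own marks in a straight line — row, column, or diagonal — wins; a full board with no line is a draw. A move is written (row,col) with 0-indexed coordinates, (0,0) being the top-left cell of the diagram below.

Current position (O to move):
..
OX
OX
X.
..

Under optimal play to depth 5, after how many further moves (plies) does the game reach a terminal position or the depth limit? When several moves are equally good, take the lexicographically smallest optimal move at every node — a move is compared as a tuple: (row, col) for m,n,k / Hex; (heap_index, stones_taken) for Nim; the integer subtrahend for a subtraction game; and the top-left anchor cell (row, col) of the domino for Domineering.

ply 1, O at ../OX/OX/X./.. | (0,0)=+1→O./OX/OX/X./..*; (0,1)=-1→.O/OX/OX/X./..; (3,1)=-1→../OX/OX/XO/..; (4,0)=-1→../OX/OX/X./O.; (4,1)=-1→../OX/OX/X./.O
ply 2: O./OX/OX/X./.. is terminal -1 (X); from ../OX/OX/X./.. depth 5

PV length from [../OX/OX/X./..]: 1 ply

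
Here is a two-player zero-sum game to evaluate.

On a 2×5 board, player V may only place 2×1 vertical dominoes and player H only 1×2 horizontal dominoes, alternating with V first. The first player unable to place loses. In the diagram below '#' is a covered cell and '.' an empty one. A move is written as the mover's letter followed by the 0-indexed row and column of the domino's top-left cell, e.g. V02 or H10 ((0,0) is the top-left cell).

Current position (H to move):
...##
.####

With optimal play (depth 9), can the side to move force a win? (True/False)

p1 H@[...##/.####]: H00[##.##/.####]+1* H01[.####/.####]-1
p2 V@[##.##/.####] terminal -1; root [...##/.####] d9

H winning at [...##/.####]: True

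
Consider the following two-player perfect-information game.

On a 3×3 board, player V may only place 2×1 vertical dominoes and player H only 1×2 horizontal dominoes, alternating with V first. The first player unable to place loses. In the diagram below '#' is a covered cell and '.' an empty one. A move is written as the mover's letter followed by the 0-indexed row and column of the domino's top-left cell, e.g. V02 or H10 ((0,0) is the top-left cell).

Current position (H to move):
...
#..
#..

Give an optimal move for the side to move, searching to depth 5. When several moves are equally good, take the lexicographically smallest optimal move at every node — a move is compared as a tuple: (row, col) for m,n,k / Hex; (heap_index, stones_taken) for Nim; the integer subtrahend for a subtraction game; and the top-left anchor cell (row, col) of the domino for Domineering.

H's best at [.../#../#..]: H11

[.../#../#..] H move#1: H00:-1/##./#../#.., H01:-1/.##/#../#.., H11:+1/.../###/#..*, H21:-1/.../#../###
[.../###/#..] end (terminal -1, V#2); searched .../#../#.. to 5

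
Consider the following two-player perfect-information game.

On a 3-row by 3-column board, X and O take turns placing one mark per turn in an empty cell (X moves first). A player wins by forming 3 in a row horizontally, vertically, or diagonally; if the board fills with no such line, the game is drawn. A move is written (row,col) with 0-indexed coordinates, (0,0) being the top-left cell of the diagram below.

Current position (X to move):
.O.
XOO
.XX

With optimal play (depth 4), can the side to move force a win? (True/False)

X winning at [.O./XOO/.XX]: True

p1 X@[.O./XOO/.XX]: (0,0)[XO./XOO/.XX]+0 (0,2)[.OX/XOO/.XX]+0 (2,0)[.O./XOO/XXX]+1*
p2 O@[.O./XOO/XXX] terminal -1; root [.O./XOO/.XX] d4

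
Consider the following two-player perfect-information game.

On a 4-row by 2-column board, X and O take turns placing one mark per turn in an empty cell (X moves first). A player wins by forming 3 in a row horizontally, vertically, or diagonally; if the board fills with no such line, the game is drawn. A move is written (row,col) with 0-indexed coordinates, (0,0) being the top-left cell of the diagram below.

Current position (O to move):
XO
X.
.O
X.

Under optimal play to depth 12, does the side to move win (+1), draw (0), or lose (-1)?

value(XO/X./.O/X., O) = +1

[XO/X./.O/X.] O move#1: (1,1):+1/XO/XO/.O/X.*, (2,0):+0/XO/X./OO/X., (3,1):-1/XO/X./.O/XO
[XO/XO/.O/X.] end (terminal -1, X#2); searched XO/X./.O/X. to 12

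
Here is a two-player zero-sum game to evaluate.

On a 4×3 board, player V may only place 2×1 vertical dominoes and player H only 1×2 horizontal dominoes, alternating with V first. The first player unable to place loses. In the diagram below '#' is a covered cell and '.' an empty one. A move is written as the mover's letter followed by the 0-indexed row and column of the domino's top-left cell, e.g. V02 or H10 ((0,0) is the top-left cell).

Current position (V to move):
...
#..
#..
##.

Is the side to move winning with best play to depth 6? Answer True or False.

ply 1, V at .../#../#../##. | V01=+1→.#./##./#../##.*; V02=+1→..#/#.#/#../##.; V11=+1→.../##./##./##.; V12=+1→.../#.#/#.#/##.; V22=-1→.../#../#.#/###
ply 2, H at .#./##./#../##. | H21=-1→.#./##./###/##.*
ply 3, V at .#./##./###/##. | V02=+1→.##/###/###/##.*
ply 4: .##/###/###/##. is terminal -1 (H); from .../#../#../##. depth 6

V winning at [.../#../#../##.]: True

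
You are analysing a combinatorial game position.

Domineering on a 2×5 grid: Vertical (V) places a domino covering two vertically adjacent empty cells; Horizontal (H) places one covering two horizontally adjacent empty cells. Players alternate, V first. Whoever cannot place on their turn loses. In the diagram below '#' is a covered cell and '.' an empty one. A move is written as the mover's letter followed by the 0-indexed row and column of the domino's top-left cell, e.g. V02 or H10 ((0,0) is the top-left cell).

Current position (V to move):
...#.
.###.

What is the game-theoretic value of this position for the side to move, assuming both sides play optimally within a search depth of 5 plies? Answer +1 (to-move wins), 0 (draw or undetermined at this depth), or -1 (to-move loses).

value(...#./.###., V) = +1

[...#./.###.] V move#1: V00:+1/#..#./####.*, V04:-1/...##/.####
[#..#./####.] H move#2: H01:-1/####./####.*
[####./####.] V move#3: V04:+1/#####/#####*
[#####/#####] end (terminal -1, H#4); searched ...#./.###. to 5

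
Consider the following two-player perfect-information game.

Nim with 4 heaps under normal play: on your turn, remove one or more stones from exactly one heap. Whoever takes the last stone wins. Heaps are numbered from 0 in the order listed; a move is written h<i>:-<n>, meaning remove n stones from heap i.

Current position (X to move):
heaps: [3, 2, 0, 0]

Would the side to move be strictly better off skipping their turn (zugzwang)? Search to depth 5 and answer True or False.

ply 1, X at (3,2,0,0) | h0:-1=+1→(2,2,0,0)*; h0:-2=-1→(1,2,0,0); h0:-3=-1→(0,2,0,0); h1:-1=-1→(3,1,0,0); h1:-2=-1→(3,0,0,0)
ply 2, O at (2,2,0,0) | h0:-1=-1→(1,2,0,0)*; h0:-2=-1→(0,2,0,0); h1:-1=-1→(2,1,0,0); h1:-2=-1→(2,0,0,0)
ply 3, X at (1,2,0,0) | h0:-1=-1→(0,2,0,0); h1:-1=+1→(1,1,0,0)*; h1:-2=-1→(1,0,0,0)
ply 4, O at (1,1,0,0) | h0:-1=-1→(0,1,0,0)*; h1:-1=-1→(1,0,0,0)
ply 5, X at (0,1,0,0) | h1:-1=+1→(0,0,0,0)*
ply 6: (0,0,0,0) is terminal -1 (O); from (3,2,0,0) depth 5
pass branch (O moves first from the same position):
  | ply 1, O at (3,2,0,0) | h0:-1=+1→(2,2,0,0)*; h0:-2=-1→(1,2,0,0); h0:-3=-1→(0,2,0,0); h1:-1=-1→(3,1,0,0); h1:-2=-1→(3,0,0,0)
  | ply 2, X at (2,2,0,0) | h0:-1=-1→(1,2,0,0)*; h0:-2=-1→(0,2,0,0); h1:-1=-1→(2,1,0,0); h1:-2=-1→(2,0,0,0)
  | ply 3, O at (1,2,0,0) | h0:-1=-1→(0,2,0,0); h1:-1=+1→(1,1,0,0)*; h1:-2=-1→(1,0,0,0)
  | ply 4, X at (1,1,0,0) | h0:-1=-1→(0,1,0,0)*; h1:-1=-1→(1,0,0,0)
  | ply 5, O at (0,1,0,0) | h1:-1=+1→(0,0,0,0)*
  | ply 6: (0,0,0,0) is terminal -1 (X); from (3,2,0,0) depth 5
X moving scores +1; X passing scores -1

zugzwang((3,2,0,0), X) = False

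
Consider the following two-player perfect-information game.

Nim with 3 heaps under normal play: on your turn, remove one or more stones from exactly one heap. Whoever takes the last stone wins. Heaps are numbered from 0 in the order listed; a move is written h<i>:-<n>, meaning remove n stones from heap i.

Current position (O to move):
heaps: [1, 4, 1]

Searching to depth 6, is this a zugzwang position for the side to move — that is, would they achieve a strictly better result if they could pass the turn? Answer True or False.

ply 1, O at (1,4,1) | h0:-1=-1→(0,4,1); h1:-1=-1→(1,3,1); h1:-2=-1→(1,2,1); h1:-3=-1→(1,1,1); h1:-4=+1→(1,0,1)*; h2:-1=-1→(1,4,0)
ply 2, X at (1,0,1) | h0:-1=-1→(0,0,1)*; h2:-1=-1→(1,0,0)
ply 3, O at (0,0,1) | h2:-1=+1→(0,0,0)*
ply 4: (0,0,0) is terminal -1 (X); from (1,4,1) depth 6
if O skipped the turn, X would face:
~ ply 1, X at (1,4,1) | h0:-1=-1→(0,4,1); h1:-1=-1→(1,3,1); h1:-2=-1→(1,2,1); h1:-3=-1→(1,1,1); h1:-4=+1→(1,0,1)*; h2:-1=-1→(1,4,0)
~ ply 2, O at (1,0,1) | h0:-1=-1→(0,0,1)*; h2:-1=-1→(1,0,0)
~ ply 3, X at (0,0,1) | h2:-1=+1→(0,0,0)*
~ ply 4: (0,0,0) is terminal -1 (O); from (1,4,1) depth 6
compare (O): move=+1 vs pass=-1

zugzwang((1,4,1), O) = False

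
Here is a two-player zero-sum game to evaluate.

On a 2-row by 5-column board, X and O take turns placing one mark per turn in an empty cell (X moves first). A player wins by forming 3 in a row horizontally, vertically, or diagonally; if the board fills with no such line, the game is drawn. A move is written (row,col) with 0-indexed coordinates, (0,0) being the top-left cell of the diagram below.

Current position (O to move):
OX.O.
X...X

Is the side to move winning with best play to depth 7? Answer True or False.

O winning at [OX.O./X...X]: False

p1 O@[OX.O./X...X]: (0,2)[OXOO./X...X]+0* (0,4)[OX.OO/X...X]+0 (1,1)[OX.O./XO..X]+0 (1,2)[OX.O./X.O.X]+0 (1,3)[OX.O./X..OX]+0
p2 X@[OXOO./X...X]: (0,4)[OXOOX/X...X]+0* (1,1)[OXOO./XX..X]-1 (1,2)[OXOO./X.X.X]-1 (1,3)[OXOO./X..XX]-1
p3 O@[OXOOX/X...X]: (1,1)[OXOOX/XO..X]+0* (1,2)[OXOOX/X.O.X]+0 (1,3)[OXOOX/X..OX]+0
p4 X@[OXOOX/XO..X]: (1,2)[OXOOX/XOX.X]+0* (1,3)[OXOOX/XO.XX]+0
p5 O@[OXOOX/XOX.X]: (1,3)[OXOOX/XOXOX]+0*
p6 X@[OXOOX/XOXOX] terminal +0; root [OX.O./X...X] d7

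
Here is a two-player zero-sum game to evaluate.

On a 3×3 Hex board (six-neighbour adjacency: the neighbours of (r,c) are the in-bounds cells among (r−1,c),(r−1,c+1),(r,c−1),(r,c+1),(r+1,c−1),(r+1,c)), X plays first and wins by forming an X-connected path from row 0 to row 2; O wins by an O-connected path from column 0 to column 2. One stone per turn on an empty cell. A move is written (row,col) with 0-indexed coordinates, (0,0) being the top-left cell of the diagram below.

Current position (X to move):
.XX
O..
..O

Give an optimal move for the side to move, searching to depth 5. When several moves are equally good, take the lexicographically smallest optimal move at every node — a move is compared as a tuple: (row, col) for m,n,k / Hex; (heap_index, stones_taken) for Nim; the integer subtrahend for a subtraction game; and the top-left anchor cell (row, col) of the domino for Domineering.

ply 1, X at .XX/O../..O | (0,0)=-1→XXX/O../..O; (1,1)=+1→.XX/OX./..O*; (1,2)=-1→.XX/O.X/..O; (2,0)=-1→.XX/O../X.O; (2,1)=+1→.XX/O../.XO
ply 2, O at .XX/OX./..O | (0,0)=-1→OXX/OX./..O*; (1,2)=-1→.XX/OXO/..O; (2,0)=-1→.XX/OX./O.O; (2,1)=-1→.XX/OX./.OO
ply 3, X at OXX/OX./..O | (1,2)=+1→OXX/OXX/..O*; (2,0)=+1→OXX/OX./X.O; (2,1)=+1→OXX/OX./.XO
ply 4, O at OXX/OXX/..O | (2,0)=-1→OXX/OXX/O.O*; (2,1)=-1→OXX/OXX/.OO
ply 5, X at OXX/OXX/O.O | (2,1)=+1→OXX/OXX/OXO*
ply 6: OXX/OXX/OXO is terminal -1 (O); from .XX/O../..O depth 5

X's best at [.XX/O../..O]: (1,1)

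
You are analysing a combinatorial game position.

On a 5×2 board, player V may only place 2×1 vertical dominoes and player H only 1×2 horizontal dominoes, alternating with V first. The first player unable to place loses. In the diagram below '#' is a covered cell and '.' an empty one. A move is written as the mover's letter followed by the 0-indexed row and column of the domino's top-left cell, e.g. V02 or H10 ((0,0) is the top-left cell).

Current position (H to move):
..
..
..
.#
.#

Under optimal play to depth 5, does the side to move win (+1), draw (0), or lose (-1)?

value(../../../.#/.#, H) = +1

ply 1, H at ../../../.#/.# | H00=-1→##/../../.#/.#; H10=+1→../##/../.#/.#*; H20=-1→../../##/.#/.#
ply 2, V at ../##/../.#/.# | V20=-1→../##/#./##/.#*; V30=-1→../##/../##/##
ply 3, H at ../##/#./##/.# | H00=+1→##/##/#./##/.#*
ply 4: ##/##/#./##/.# is terminal -1 (V); from ../../../.#/.# depth 5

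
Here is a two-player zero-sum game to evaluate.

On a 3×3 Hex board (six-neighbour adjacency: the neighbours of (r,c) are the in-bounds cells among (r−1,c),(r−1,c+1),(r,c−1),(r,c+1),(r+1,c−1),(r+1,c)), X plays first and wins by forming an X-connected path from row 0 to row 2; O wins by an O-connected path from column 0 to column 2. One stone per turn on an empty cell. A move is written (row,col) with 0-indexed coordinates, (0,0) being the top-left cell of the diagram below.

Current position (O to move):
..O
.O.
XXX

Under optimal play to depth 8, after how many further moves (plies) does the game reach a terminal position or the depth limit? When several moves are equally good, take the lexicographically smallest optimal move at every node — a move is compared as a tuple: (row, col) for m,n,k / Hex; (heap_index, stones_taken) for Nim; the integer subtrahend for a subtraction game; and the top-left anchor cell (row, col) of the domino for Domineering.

PV length from [..O/.O./XXX]: 3 plies

[..O/.O./XXX] O move#1: (0,0):+1/O.O/.O./XXX*, (0,1):+1/.OO/.O./XXX, (1,0):+1/..O/OO./XXX, (1,2):-1/..O/.OO/XXX
[O.O/.O./XXX] X move#2: (0,1):-1/OXO/.O./XXX*, (1,0):-1/O.O/XO./XXX, (1,2):-1/O.O/.OX/XXX
[OXO/.O./XXX] O move#3: (1,0):+1/OXO/OO./XXX*, (1,2):-1/OXO/.OO/XXX
[OXO/OO./XXX] end (terminal -1, X#4); searched ..O/.O./XXX to 8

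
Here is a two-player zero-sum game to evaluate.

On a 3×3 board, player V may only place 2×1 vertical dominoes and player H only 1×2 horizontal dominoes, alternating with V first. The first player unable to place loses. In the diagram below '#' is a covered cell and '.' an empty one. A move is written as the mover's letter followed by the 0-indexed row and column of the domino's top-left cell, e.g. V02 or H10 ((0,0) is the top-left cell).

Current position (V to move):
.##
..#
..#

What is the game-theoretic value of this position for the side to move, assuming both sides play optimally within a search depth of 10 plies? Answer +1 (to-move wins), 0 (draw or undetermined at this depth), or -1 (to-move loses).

value(.##/..#/..#, V) = +1

[.##/..#/..#] V move#1: V00:-1/###/#.#/..#, V10:+1/.##/#.#/#.#*, V11:+1/.##/.##/.##
[.##/#.#/#.#] end (terminal -1, H#2); searched .##/..#/..# to 10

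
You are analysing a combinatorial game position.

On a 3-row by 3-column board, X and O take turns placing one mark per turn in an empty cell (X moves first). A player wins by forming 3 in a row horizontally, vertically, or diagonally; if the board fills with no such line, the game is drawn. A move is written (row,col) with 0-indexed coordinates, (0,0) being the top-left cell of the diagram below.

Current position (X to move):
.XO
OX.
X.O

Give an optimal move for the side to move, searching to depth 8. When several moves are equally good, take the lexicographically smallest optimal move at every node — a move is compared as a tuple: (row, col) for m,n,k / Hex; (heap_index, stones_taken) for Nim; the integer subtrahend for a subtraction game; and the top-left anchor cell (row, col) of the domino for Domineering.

[.XO/OX./X.O] X move#1: (0,0):-1/XXO/OX./X.O, (1,2):+0/.XO/OXX/X.O, (2,1):+1/.XO/OX./XXO*
[.XO/OX./XXO] end (terminal -1, O#2); searched .XO/OX./X.O to 8

X's best at [.XO/OX./X.O]: (2,1)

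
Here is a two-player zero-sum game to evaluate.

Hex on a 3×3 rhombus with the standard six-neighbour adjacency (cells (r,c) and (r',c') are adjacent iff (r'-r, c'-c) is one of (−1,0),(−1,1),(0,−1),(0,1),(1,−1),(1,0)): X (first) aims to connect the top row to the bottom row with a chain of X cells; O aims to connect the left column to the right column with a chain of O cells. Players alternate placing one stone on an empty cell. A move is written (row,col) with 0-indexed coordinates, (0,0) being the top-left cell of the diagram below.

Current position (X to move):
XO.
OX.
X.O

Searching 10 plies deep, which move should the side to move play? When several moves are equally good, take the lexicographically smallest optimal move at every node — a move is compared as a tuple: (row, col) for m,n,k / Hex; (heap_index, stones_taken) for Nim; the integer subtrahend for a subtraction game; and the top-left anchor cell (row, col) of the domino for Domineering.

ply 1, X at XO./OX./X.O | (0,2)=+1→XOX/OX./X.O*; (1,2)=-1→XO./OXX/X.O; (2,1)=-1→XO./OX./XXO
ply 2: XOX/OX./X.O is terminal -1 (O); from XO./OX./X.O depth 10

X's best at [XO./OX./X.O]: (0,2)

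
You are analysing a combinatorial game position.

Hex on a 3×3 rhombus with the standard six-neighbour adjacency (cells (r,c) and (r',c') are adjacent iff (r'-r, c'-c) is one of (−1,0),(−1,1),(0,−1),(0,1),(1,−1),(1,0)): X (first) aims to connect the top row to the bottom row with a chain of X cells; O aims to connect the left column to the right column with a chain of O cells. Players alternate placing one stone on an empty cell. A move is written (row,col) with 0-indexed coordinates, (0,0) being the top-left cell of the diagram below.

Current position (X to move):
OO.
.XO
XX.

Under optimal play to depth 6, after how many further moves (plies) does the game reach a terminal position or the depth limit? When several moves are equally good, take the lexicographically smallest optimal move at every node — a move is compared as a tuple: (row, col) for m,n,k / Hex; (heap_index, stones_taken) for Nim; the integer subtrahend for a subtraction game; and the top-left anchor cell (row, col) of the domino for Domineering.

PV length from [OO./.XO/XX.]: 1 ply

[OO./.XO/XX.] X move#1: (0,2):+1/OOX/.XO/XX.*, (1,0):-1/OO./XXO/XX., (2,2):-1/OO./.XO/XXX
[OOX/.XO/XX.] end (terminal -1, O#2); searched OO./.XO/XX. to 6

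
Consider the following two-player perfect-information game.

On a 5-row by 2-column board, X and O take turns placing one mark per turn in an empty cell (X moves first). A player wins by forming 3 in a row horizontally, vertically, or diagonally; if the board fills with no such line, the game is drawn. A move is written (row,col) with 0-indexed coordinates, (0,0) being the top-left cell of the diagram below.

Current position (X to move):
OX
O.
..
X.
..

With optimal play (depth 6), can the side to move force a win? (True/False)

p1 X@[OX/O./../X./..]: (1,1)[OX/OX/../X./..]-1 (2,0)[OX/O./X./X./..]+0* (2,1)[OX/O./.X/X./..]-1 (3,1)[OX/O./../XX/..]-1 (4,0)[OX/O./../X./X.]-1 (4,1)[OX/O./../X./.X]-1
p2 O@[OX/O./X./X./..]: (1,1)[OX/OO/X./X./..]-1 (2,1)[OX/O./XO/X./..]-1 (3,1)[OX/O./X./XO/..]-1 (4,0)[OX/O./X./X./O.]+0* (4,1)[OX/O./X./X./.O]-1
p3 X@[OX/O./X./X./O.]: (1,1)[OX/OX/X./X./O.]+0* (2,1)[OX/O./XX/X./O.]+0 (3,1)[OX/O./X./XX/O.]+0 (4,1)[OX/O./X./X./OX]+0
p4 O@[OX/OX/X./X./O.]: (2,1)[OX/OX/XO/X./O.]+0* (3,1)[OX/OX/X./XO/O.]-1 (4,1)[OX/OX/X./X./OO]-1
p5 X@[OX/OX/XO/X./O.]: (3,1)[OX/OX/XO/XX/O.]+0* (4,1)[OX/OX/XO/X./OX]+0
p6 O@[OX/OX/XO/XX/O.]: (4,1)[OX/OX/XO/XX/OO]+0*
p7 X@[OX/OX/XO/XX/OO] terminal +0; root [OX/O./../X./..] d6

X winning at [OX/O./../X./..]: False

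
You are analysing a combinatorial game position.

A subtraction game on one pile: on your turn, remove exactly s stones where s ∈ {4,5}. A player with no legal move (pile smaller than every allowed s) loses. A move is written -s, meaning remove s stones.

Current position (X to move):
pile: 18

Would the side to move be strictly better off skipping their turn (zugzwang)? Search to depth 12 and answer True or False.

zugzwang(18, X) = True

ply 1, X at 18 | -4=-1→14*; -5=-1→13
ply 2, O at 14 | -4=+1→10*; -5=+1→9
ply 3, X at 10 | -4=-1→6*; -5=-1→5
ply 4, O at 6 | -4=+1→2*; -5=+1→1
ply 5: 2 is terminal -1 (X); from 18 depth 12
if X skipped the turn, O would face:
~ ply 1, O at 18 | -4=-1→14*; -5=-1→13
~ ply 2, X at 14 | -4=+1→10*; -5=+1→9
~ ply 3, O at 10 | -4=-1→6*; -5=-1→5
~ ply 4, X at 6 | -4=+1→2*; -5=+1→1
~ ply 5: 2 is terminal -1 (O); from 18 depth 12
compare (X): move=-1 vs pass=+1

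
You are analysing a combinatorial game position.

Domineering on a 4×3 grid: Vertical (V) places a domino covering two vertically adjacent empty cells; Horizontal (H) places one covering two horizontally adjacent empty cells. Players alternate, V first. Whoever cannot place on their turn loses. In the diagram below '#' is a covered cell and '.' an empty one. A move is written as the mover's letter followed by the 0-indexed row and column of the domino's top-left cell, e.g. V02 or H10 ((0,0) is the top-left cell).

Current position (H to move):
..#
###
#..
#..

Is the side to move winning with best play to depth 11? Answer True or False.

[..#/###/#../#..] H move#1: H00:-1/###/###/#../#.., H21:+1/..#/###/###/#..*, H31:+1/..#/###/#../###
[..#/###/###/#..] end (terminal -1, V#2); searched ..#/###/#../#.. to 11

H winning at [..#/###/#../#..]: True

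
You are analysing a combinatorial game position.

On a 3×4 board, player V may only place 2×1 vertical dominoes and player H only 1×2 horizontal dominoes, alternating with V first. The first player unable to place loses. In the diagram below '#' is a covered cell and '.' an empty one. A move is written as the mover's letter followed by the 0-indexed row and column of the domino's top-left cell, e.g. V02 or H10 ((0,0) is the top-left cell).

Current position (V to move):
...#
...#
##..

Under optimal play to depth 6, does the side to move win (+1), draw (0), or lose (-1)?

value(...#/...#/##.., V) = +1

[...#/...#/##..] V move#1: V00:-1/#..#/#..#/##.., V01:+1/.#.#/.#.#/##..*, V02:-1/..##/..##/##.., V12:-1/...#/..##/###.
[.#.#/.#.#/##..] H move#2: H22:-1/.#.#/.#.#/####*
[.#.#/.#.#/####] V move#3: V00:+1/##.#/##.#/####*, V02:+1/.###/.###/####
[##.#/##.#/####] end (terminal -1, H#4); searched ...#/...#/##.. to 6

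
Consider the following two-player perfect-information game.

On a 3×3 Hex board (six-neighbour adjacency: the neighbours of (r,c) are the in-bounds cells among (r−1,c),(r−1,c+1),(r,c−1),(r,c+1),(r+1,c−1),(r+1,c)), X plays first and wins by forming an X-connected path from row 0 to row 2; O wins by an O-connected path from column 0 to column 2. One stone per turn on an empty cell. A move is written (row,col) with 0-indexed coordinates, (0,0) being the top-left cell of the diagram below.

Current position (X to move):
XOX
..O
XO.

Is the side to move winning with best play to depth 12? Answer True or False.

p1 X@[XOX/..O/XO.]: (1,0)[XOX/X.O/XO.]+1* (1,1)[XOX/.XO/XO.]+1 (2,2)[XOX/..O/XOX]+1
p2 O@[XOX/X.O/XO.] terminal -1; root [XOX/..O/XO.] d12

X winning at [XOX/..O/XO.]: True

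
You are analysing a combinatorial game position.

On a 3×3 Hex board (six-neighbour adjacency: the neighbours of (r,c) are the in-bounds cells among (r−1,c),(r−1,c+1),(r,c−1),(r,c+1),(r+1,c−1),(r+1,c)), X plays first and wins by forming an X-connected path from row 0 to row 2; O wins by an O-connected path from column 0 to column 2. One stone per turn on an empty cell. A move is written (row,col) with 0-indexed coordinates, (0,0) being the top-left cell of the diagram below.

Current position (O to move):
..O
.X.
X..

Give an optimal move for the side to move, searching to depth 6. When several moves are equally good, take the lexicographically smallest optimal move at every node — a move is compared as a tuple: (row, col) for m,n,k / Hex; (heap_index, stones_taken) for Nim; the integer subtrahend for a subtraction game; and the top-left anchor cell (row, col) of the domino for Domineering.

ply 1, O at ..O/.X./X.. | (0,0)=-1→O.O/.X./X..; (0,1)=+1→.OO/.X./X..*; (1,0)=-1→..O/OX./X..; (1,2)=-1→..O/.XO/X..; (2,1)=-1→..O/.X./XO.; (2,2)=-1→..O/.X./X.O
ply 2, X at .OO/.X./X.. | (0,0)=-1→XOO/.X./X..*; (1,0)=-1→.OO/XX./X..; (1,2)=-1→.OO/.XX/X..; (2,1)=-1→.OO/.X./XX.; (2,2)=-1→.OO/.X./X.X
ply 3, O at XOO/.X./X.. | (1,0)=+1→XOO/OX./X..*; (1,2)=-1→XOO/.XO/X..; (2,1)=-1→XOO/.X./XO.; (2,2)=-1→XOO/.X./X.O
ply 4: XOO/OX./X.. is terminal -1 (X); from ..O/.X./X.. depth 6

O's best at [..O/.X./X..]: (0,1)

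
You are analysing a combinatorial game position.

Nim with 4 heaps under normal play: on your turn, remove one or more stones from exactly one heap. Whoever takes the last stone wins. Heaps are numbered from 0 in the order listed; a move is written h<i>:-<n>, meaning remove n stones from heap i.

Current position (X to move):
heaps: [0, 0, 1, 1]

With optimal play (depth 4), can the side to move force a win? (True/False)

X winning at [(0,0,1,1)]: False

[(0,0,1,1)] X move#1: h2:-1:-1/(0,0,0,1)*, h3:-1:-1/(0,0,1,0)
[(0,0,0,1)] O move#2: h3:-1:+1/(0,0,0,0)*
[(0,0,0,0)] end (terminal -1, X#3); searched (0,0,1,1) to 4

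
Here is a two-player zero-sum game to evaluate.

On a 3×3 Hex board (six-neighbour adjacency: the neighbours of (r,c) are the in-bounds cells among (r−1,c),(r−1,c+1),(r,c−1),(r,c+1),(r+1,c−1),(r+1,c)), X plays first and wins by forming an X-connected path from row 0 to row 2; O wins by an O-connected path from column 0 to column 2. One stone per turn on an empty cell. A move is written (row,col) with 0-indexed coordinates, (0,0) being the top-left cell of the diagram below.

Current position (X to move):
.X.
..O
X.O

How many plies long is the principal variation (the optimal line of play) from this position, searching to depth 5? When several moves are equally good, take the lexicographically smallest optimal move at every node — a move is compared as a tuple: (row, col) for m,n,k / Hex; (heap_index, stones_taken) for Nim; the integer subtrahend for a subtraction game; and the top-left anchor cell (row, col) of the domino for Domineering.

ply 1, X at .X./..O/X.O | (0,0)=+1→XX./..O/X.O*; (0,2)=+1→.XX/..O/X.O; (1,0)=+1→.X./X.O/X.O; (1,1)=+1→.X./.XO/X.O; (2,1)=+1→.X./..O/XXO
ply 2, O at XX./..O/X.O | (0,2)=-1→XXO/..O/X.O*; (1,0)=-1→XX./O.O/X.O; (1,1)=-1→XX./.OO/X.O; (2,1)=-1→XX./..O/XOO
ply 3, X at XXO/..O/X.O | (1,0)=+1→XXO/X.O/X.O*; (1,1)=+1→XXO/.XO/X.O; (2,1)=+1→XXO/..O/XXO
ply 4: XXO/X.O/X.O is terminal -1 (O); from .X./..O/X.O depth 5

PV length from [.X./..O/X.O]: 3 plies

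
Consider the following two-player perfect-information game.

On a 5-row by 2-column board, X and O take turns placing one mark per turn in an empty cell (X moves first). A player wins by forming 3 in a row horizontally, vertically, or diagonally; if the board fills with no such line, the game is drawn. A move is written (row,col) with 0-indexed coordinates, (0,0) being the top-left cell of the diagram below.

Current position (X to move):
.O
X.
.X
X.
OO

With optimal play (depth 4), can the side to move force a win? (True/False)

X winning at [.O/X./.X/X./OO]: True

p1 X@[.O/X./.X/X./OO]: (0,0)[XO/X./.X/X./OO]+0 (1,1)[.O/XX/.X/X./OO]+1* (2,0)[.O/X./XX/X./OO]+1 (3,1)[.O/X./.X/XX/OO]+1
p2 O@[.O/XX/.X/X./OO]: (0,0)[OO/XX/.X/X./OO]-1* (2,0)[.O/XX/OX/X./OO]-1 (3,1)[.O/XX/.X/XO/OO]-1
p3 X@[OO/XX/.X/X./OO]: (2,0)[OO/XX/XX/X./OO]+1* (3,1)[OO/XX/.X/XX/OO]+1
p4 O@[OO/XX/XX/X./OO] terminal -1; root [.O/X./.X/X./OO] d4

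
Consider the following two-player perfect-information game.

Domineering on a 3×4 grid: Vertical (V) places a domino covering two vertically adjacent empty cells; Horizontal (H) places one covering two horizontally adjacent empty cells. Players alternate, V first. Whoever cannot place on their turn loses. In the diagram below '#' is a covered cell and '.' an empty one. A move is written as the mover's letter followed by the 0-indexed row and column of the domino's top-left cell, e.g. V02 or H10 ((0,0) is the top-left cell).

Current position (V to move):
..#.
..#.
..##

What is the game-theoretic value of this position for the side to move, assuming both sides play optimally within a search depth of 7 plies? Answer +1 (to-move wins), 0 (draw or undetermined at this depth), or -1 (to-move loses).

value(..#./..#./..##, V) = +1

ply 1, V at ..#./..#./..## | V00=+1→#.#./#.#./..##*; V01=+1→.##./.##./..##; V03=-1→..##/..##/..##; V10=+1→..#./#.#./#.##; V11=+1→..#./.##./.###
ply 2, H at #.#./#.#./..## | H20=-1→#.#./#.#./####*
ply 3, V at #.#./#.#./#### | V01=+1→###./###./####*; V03=+1→#.##/#.##/####
ply 4: ###./###./#### is terminal -1 (H); from ..#./..#./..## depth 7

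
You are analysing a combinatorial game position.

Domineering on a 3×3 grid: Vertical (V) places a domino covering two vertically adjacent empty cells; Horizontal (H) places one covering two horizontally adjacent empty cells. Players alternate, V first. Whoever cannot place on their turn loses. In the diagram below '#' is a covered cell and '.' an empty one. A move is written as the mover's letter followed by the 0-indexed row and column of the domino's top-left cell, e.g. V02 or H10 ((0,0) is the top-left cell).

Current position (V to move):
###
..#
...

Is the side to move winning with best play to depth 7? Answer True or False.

ply 1, V at ###/..#/... | V10=-1→###/#.#/#..; V11=+1→###/.##/.#.*
ply 2: ###/.##/.#. is terminal -1 (H); from ###/..#/... depth 7

V winning at [###/..#/...]: True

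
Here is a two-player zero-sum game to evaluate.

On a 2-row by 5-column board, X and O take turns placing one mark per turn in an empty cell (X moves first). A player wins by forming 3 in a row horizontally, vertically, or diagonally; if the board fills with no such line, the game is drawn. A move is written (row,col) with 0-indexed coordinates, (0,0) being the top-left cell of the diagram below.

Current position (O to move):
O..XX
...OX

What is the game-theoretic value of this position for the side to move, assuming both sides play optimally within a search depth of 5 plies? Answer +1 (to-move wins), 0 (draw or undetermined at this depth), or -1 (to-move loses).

p1 O@[O..XX/...OX]: (0,1)[OO.XX/...OX]-1 (0,2)[O.OXX/...OX]+0* (1,0)[O..XX/O..OX]-1 (1,1)[O..XX/.O.OX]-1 (1,2)[O..XX/..OOX]-1
p2 X@[O.OXX/...OX]: (0,1)[OXOXX/...OX]+0* (1,0)[O.OXX/X..OX]-1 (1,1)[O.OXX/.X.OX]-1 (1,2)[O.OXX/..XOX]-1
p3 O@[OXOXX/...OX]: (1,0)[OXOXX/O..OX]+0* (1,1)[OXOXX/.O.OX]+0 (1,2)[OXOXX/..OOX]+0
p4 X@[OXOXX/O..OX]: (1,1)[OXOXX/OX.OX]+0* (1,2)[OXOXX/O.XOX]+0
p5 O@[OXOXX/OX.OX]: (1,2)[OXOXX/OXOOX]+0*
p6 X@[OXOXX/OXOOX] terminal +0; root [O..XX/...OX] d5

value(O..XX/...OX, O) = 0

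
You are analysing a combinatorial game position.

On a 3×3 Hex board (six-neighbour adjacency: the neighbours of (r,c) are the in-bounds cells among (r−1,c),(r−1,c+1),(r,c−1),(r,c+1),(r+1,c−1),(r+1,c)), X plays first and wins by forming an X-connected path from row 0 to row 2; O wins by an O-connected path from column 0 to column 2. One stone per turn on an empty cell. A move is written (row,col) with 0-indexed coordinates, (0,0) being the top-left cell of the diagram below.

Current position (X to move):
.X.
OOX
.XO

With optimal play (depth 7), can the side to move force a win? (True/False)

[.X./OOX/.XO] X move#1: (0,0):-1/XX./OOX/.XO, (0,2):+1/.XX/OOX/.XO*, (2,0):-1/.X./OOX/XXO
[.XX/OOX/.XO] end (terminal -1, O#2); searched .X./OOX/.XO to 7

X winning at [.X./OOX/.XO]: True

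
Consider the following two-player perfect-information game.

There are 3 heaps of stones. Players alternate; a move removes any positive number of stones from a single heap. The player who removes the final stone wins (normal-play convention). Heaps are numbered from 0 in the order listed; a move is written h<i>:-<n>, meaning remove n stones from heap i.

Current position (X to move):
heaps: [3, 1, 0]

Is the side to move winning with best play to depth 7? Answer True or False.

p1 X@[(3,1,0)]: h0:-1[(2,1,0)]-1 h0:-2[(1,1,0)]+1* h0:-3[(0,1,0)]-1 h1:-1[(3,0,0)]-1
p2 O@[(1,1,0)]: h0:-1[(0,1,0)]-1* h1:-1[(1,0,0)]-1
p3 X@[(0,1,0)]: h1:-1[(0,0,0)]+1*
p4 O@[(0,0,0)] terminal -1; root [(3,1,0)] d7

X winning at [(3,1,0)]: True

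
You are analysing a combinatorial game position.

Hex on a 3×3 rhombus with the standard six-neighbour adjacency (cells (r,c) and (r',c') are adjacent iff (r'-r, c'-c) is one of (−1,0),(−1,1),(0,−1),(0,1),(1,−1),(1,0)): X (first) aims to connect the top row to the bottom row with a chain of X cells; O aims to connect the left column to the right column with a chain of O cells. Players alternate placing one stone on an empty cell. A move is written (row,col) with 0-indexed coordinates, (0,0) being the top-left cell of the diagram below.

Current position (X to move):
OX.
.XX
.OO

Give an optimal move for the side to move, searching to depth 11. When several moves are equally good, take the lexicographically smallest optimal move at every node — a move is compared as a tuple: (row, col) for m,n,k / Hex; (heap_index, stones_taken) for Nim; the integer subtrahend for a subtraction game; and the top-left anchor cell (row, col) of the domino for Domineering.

X's best at [OX./.XX/.OO]: (2,0)

ply 1, X at OX./.XX/.OO | (0,2)=-1→OXX/.XX/.OO; (1,0)=-1→OX./XXX/.OO; (2,0)=+1→OX./.XX/XOO*
ply 2: OX./.XX/XOO is terminal -1 (O); from OX./.XX/.OO depth 11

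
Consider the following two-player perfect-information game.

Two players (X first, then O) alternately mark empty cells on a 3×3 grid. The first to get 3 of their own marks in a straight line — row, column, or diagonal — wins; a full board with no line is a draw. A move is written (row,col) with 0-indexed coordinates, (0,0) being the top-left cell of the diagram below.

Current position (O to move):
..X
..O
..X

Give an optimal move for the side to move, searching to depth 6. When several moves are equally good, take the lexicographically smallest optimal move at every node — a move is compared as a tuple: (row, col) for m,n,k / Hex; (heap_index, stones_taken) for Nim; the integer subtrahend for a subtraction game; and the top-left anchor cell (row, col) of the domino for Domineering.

O's best at [..X/..O/..X]: (1,1)

[..X/..O/..X] O move#1: (0,0):-1/O.X/..O/..X, (0,1):-1/.OX/..O/..X, (1,0):-1/..X/O.O/..X, (1,1):+0/..X/.OO/..X*, (2,0):-1/..X/..O/O.X, (2,1):-1/..X/..O/.OX
[..X/.OO/..X] X move#2: (0,0):-1/X.X/.OO/..X, (0,1):-1/.XX/.OO/..X, (1,0):+0/..X/XOO/..X*, (2,0):-1/..X/.OO/X.X, (2,1):-1/..X/.OO/.XX
[..X/XOO/..X] O move#3: (0,0):+0/O.X/XOO/..X*, (0,1):+0/.OX/XOO/..X, (2,0):+0/..X/XOO/O.X, (2,1):+0/..X/XOO/.OX
[O.X/XOO/..X] X move#4: (0,1):+0/OXX/XOO/..X*, (2,0):+0/O.X/XOO/X.X, (2,1):+0/O.X/XOO/.XX
[OXX/XOO/..X] O move#5: (2,0):+0/OXX/XOO/O.X*, (2,1):+0/OXX/XOO/.OX
[OXX/XOO/O.X] X move#6: (2,1):+0/OXX/XOO/OXX*
[OXX/XOO/OXX] end (terminal +0, O#7); searched ..X/..O/..X to 6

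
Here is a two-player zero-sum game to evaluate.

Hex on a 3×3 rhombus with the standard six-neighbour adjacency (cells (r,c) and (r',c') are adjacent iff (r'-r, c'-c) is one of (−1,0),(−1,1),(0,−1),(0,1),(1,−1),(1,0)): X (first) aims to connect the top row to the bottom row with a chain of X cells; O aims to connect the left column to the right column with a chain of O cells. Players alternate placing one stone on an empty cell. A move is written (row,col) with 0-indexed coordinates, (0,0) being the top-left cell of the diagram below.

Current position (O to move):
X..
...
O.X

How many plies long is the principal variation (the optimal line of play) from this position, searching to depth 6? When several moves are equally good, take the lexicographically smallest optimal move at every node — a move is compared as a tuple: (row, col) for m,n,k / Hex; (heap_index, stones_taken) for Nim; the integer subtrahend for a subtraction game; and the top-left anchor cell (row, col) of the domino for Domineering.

PV length from [X../.../O.X]: 3 plies

ply 1, O at X../.../O.X | (0,1)=-1→XO./.../O.X; (0,2)=-1→X.O/.../O.X; (1,0)=-1→X../O../O.X; (1,1)=+1→X../.O./O.X*; (1,2)=+1→X../..O/O.X; (2,1)=-1→X../.../OOX
ply 2, X at X../.O./O.X | (0,1)=-1→XX./.O./O.X*; (0,2)=-1→X.X/.O./O.X; (1,0)=-1→X../XO./O.X; (1,2)=-1→X../.OX/O.X; (2,1)=-1→X../.O./OXX
ply 3, O at XX./.O./O.X | (0,2)=+1→XXO/.O./O.X*; (1,0)=+1→XX./OO./O.X; (1,2)=+1→XX./.OO/O.X; (2,1)=+1→XX./.O./OOX
ply 4: XXO/.O./O.X is terminal -1 (X); from X../.../O.X depth 6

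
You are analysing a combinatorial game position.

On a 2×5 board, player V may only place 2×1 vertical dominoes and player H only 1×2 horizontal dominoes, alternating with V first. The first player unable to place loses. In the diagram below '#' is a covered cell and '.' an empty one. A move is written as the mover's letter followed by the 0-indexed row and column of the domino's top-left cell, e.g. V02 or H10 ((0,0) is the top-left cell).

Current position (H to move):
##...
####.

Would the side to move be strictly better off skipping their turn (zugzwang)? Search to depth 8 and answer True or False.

[##.../####.] H move#1: H02:-1/####./####., H03:+1/##.##/####.*
[##.##/####.] end (terminal -1, V#2); searched ##.../####. to 8
pass branch (V moves first from the same position):
  | [##.../####.] V move#1: V04:-1/##..#/#####*
  | [##..#/#####] H move#2: H02:+1/#####/#####*
  | [#####/#####] end (terminal -1, V#3); searched ##.../####. to 8
H moving scores +1; H passing scores +1

zugzwang(##.../####., H) = False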